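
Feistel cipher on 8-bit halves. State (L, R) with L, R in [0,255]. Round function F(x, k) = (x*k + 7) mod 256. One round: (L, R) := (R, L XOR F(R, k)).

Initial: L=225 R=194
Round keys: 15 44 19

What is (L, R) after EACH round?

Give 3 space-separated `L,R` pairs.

Round 1 (k=15): L=194 R=132
Round 2 (k=44): L=132 R=117
Round 3 (k=19): L=117 R=50

Answer: 194,132 132,117 117,50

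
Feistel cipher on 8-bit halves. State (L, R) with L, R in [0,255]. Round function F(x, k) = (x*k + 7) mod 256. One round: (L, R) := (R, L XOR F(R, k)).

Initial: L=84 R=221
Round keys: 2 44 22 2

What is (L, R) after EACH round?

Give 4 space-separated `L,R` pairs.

Answer: 221,149 149,126 126,78 78,221

Derivation:
Round 1 (k=2): L=221 R=149
Round 2 (k=44): L=149 R=126
Round 3 (k=22): L=126 R=78
Round 4 (k=2): L=78 R=221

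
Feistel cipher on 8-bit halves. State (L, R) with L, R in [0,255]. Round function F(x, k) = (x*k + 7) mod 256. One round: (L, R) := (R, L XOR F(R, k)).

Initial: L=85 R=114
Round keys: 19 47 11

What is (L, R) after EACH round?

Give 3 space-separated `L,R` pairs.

Answer: 114,40 40,45 45,222

Derivation:
Round 1 (k=19): L=114 R=40
Round 2 (k=47): L=40 R=45
Round 3 (k=11): L=45 R=222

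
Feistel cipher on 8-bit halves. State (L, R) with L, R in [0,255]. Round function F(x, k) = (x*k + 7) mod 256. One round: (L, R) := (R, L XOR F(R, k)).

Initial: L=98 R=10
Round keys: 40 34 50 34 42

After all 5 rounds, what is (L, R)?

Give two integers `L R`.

Round 1 (k=40): L=10 R=245
Round 2 (k=34): L=245 R=155
Round 3 (k=50): L=155 R=184
Round 4 (k=34): L=184 R=236
Round 5 (k=42): L=236 R=7

Answer: 236 7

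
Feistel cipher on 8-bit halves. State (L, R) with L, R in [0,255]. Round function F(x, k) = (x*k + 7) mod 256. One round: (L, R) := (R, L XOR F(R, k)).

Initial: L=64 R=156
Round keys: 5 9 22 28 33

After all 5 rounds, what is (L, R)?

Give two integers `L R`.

Answer: 9 24

Derivation:
Round 1 (k=5): L=156 R=83
Round 2 (k=9): L=83 R=110
Round 3 (k=22): L=110 R=40
Round 4 (k=28): L=40 R=9
Round 5 (k=33): L=9 R=24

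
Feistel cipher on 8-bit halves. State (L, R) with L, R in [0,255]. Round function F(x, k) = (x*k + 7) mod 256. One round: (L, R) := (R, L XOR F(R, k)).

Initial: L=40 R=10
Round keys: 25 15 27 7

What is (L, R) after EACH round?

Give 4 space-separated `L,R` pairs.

Round 1 (k=25): L=10 R=41
Round 2 (k=15): L=41 R=100
Round 3 (k=27): L=100 R=186
Round 4 (k=7): L=186 R=121

Answer: 10,41 41,100 100,186 186,121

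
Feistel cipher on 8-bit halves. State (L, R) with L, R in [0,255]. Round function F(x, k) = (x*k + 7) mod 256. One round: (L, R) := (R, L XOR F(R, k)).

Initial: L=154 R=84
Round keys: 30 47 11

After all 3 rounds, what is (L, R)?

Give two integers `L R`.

Answer: 230 172

Derivation:
Round 1 (k=30): L=84 R=69
Round 2 (k=47): L=69 R=230
Round 3 (k=11): L=230 R=172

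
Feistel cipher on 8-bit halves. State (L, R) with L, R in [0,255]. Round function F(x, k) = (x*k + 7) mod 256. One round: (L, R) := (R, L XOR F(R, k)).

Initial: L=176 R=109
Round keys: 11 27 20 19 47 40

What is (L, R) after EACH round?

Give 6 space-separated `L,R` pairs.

Answer: 109,6 6,196 196,81 81,206 206,136 136,137

Derivation:
Round 1 (k=11): L=109 R=6
Round 2 (k=27): L=6 R=196
Round 3 (k=20): L=196 R=81
Round 4 (k=19): L=81 R=206
Round 5 (k=47): L=206 R=136
Round 6 (k=40): L=136 R=137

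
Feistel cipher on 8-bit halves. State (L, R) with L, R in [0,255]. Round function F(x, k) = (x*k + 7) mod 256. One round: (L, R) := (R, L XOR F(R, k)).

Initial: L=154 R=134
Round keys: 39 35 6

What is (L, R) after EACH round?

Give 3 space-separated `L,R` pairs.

Round 1 (k=39): L=134 R=235
Round 2 (k=35): L=235 R=174
Round 3 (k=6): L=174 R=240

Answer: 134,235 235,174 174,240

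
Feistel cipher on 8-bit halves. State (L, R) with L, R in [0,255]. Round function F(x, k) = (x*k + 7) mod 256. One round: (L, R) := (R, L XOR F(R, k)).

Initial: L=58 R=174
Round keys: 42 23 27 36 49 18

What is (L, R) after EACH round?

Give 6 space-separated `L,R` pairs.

Answer: 174,169 169,152 152,166 166,199 199,184 184,48

Derivation:
Round 1 (k=42): L=174 R=169
Round 2 (k=23): L=169 R=152
Round 3 (k=27): L=152 R=166
Round 4 (k=36): L=166 R=199
Round 5 (k=49): L=199 R=184
Round 6 (k=18): L=184 R=48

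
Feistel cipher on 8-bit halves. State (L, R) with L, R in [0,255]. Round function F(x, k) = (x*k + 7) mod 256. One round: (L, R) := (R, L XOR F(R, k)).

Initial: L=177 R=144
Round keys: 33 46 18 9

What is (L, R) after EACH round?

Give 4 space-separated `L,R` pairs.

Round 1 (k=33): L=144 R=38
Round 2 (k=46): L=38 R=75
Round 3 (k=18): L=75 R=107
Round 4 (k=9): L=107 R=129

Answer: 144,38 38,75 75,107 107,129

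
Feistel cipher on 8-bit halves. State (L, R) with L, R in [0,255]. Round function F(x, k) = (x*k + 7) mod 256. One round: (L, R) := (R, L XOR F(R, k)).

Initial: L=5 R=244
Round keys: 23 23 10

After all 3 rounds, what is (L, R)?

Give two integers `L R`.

Round 1 (k=23): L=244 R=246
Round 2 (k=23): L=246 R=213
Round 3 (k=10): L=213 R=175

Answer: 213 175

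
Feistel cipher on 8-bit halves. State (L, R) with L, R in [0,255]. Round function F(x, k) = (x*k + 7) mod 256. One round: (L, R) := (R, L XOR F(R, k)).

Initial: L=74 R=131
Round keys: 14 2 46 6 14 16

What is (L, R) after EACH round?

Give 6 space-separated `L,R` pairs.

Round 1 (k=14): L=131 R=123
Round 2 (k=2): L=123 R=126
Round 3 (k=46): L=126 R=208
Round 4 (k=6): L=208 R=153
Round 5 (k=14): L=153 R=181
Round 6 (k=16): L=181 R=206

Answer: 131,123 123,126 126,208 208,153 153,181 181,206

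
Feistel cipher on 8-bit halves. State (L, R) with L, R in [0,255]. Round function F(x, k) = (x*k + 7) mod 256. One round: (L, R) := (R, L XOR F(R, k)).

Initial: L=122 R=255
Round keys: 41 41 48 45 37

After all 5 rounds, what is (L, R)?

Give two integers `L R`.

Answer: 218 234

Derivation:
Round 1 (k=41): L=255 R=164
Round 2 (k=41): L=164 R=180
Round 3 (k=48): L=180 R=99
Round 4 (k=45): L=99 R=218
Round 5 (k=37): L=218 R=234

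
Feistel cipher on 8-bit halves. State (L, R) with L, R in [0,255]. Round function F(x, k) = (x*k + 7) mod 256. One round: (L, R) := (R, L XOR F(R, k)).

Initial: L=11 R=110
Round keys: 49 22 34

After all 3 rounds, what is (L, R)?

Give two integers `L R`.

Round 1 (k=49): L=110 R=30
Round 2 (k=22): L=30 R=245
Round 3 (k=34): L=245 R=143

Answer: 245 143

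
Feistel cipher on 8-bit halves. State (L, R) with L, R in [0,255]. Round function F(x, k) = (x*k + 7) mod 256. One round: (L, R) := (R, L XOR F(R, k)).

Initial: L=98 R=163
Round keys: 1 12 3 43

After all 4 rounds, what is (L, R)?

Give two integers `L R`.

Round 1 (k=1): L=163 R=200
Round 2 (k=12): L=200 R=196
Round 3 (k=3): L=196 R=155
Round 4 (k=43): L=155 R=212

Answer: 155 212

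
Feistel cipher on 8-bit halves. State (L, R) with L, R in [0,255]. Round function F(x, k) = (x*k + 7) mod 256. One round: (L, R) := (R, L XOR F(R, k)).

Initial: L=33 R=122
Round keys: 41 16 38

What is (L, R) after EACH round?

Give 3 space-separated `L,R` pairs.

Answer: 122,176 176,125 125,37

Derivation:
Round 1 (k=41): L=122 R=176
Round 2 (k=16): L=176 R=125
Round 3 (k=38): L=125 R=37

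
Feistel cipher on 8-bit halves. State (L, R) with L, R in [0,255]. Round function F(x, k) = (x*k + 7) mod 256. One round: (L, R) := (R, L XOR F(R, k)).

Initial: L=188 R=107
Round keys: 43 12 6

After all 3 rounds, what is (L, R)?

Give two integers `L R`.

Answer: 188 211

Derivation:
Round 1 (k=43): L=107 R=188
Round 2 (k=12): L=188 R=188
Round 3 (k=6): L=188 R=211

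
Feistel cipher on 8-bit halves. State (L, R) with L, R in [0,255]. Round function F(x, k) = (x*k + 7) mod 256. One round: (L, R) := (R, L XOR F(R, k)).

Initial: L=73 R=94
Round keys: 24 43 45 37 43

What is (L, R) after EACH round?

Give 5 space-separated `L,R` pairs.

Answer: 94,158 158,207 207,244 244,132 132,199

Derivation:
Round 1 (k=24): L=94 R=158
Round 2 (k=43): L=158 R=207
Round 3 (k=45): L=207 R=244
Round 4 (k=37): L=244 R=132
Round 5 (k=43): L=132 R=199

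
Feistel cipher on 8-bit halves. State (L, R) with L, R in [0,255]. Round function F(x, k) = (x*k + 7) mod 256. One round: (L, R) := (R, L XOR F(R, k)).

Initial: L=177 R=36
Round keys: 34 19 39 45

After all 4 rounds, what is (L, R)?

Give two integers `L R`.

Answer: 244 174

Derivation:
Round 1 (k=34): L=36 R=126
Round 2 (k=19): L=126 R=69
Round 3 (k=39): L=69 R=244
Round 4 (k=45): L=244 R=174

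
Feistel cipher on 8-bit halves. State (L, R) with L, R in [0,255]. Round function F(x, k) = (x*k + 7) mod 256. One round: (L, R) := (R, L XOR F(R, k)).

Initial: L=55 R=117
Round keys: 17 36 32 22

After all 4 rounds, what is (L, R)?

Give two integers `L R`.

Round 1 (k=17): L=117 R=251
Round 2 (k=36): L=251 R=38
Round 3 (k=32): L=38 R=60
Round 4 (k=22): L=60 R=9

Answer: 60 9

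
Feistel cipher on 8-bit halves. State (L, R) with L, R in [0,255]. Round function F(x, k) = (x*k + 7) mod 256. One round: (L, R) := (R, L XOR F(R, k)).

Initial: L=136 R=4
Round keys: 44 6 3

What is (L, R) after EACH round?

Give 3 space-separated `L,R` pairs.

Answer: 4,63 63,133 133,169

Derivation:
Round 1 (k=44): L=4 R=63
Round 2 (k=6): L=63 R=133
Round 3 (k=3): L=133 R=169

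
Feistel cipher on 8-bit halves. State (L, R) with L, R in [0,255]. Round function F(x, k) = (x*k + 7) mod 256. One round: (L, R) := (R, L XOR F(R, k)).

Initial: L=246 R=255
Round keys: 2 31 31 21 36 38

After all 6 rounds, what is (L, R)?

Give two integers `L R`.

Answer: 228 182

Derivation:
Round 1 (k=2): L=255 R=243
Round 2 (k=31): L=243 R=139
Round 3 (k=31): L=139 R=47
Round 4 (k=21): L=47 R=105
Round 5 (k=36): L=105 R=228
Round 6 (k=38): L=228 R=182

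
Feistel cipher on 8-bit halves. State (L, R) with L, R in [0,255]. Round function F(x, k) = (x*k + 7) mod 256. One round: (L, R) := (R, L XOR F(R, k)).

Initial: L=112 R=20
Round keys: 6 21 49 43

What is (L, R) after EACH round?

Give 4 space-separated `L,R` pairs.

Round 1 (k=6): L=20 R=15
Round 2 (k=21): L=15 R=86
Round 3 (k=49): L=86 R=114
Round 4 (k=43): L=114 R=123

Answer: 20,15 15,86 86,114 114,123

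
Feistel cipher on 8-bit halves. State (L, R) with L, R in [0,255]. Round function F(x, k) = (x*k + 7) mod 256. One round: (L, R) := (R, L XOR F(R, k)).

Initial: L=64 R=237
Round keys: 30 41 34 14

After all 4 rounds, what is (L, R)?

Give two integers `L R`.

Answer: 132 78

Derivation:
Round 1 (k=30): L=237 R=141
Round 2 (k=41): L=141 R=113
Round 3 (k=34): L=113 R=132
Round 4 (k=14): L=132 R=78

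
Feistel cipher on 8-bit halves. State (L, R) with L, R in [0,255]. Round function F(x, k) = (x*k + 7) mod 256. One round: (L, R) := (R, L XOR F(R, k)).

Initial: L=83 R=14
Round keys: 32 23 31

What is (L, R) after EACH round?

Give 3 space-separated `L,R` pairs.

Answer: 14,148 148,93 93,222

Derivation:
Round 1 (k=32): L=14 R=148
Round 2 (k=23): L=148 R=93
Round 3 (k=31): L=93 R=222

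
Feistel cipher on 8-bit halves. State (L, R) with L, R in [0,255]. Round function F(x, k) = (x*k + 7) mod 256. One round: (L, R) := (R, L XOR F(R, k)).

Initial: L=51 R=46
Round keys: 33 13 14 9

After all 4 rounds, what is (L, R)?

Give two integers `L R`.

Round 1 (k=33): L=46 R=198
Round 2 (k=13): L=198 R=59
Round 3 (k=14): L=59 R=135
Round 4 (k=9): L=135 R=253

Answer: 135 253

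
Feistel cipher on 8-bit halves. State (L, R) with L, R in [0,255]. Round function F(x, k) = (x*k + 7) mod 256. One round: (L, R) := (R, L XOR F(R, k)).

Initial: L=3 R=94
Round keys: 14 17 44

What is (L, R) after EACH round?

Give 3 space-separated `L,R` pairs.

Round 1 (k=14): L=94 R=40
Round 2 (k=17): L=40 R=241
Round 3 (k=44): L=241 R=91

Answer: 94,40 40,241 241,91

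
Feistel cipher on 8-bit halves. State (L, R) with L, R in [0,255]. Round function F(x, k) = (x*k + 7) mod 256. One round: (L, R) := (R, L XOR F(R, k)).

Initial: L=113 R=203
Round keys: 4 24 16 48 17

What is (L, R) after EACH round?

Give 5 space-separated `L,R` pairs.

Round 1 (k=4): L=203 R=66
Round 2 (k=24): L=66 R=252
Round 3 (k=16): L=252 R=133
Round 4 (k=48): L=133 R=11
Round 5 (k=17): L=11 R=71

Answer: 203,66 66,252 252,133 133,11 11,71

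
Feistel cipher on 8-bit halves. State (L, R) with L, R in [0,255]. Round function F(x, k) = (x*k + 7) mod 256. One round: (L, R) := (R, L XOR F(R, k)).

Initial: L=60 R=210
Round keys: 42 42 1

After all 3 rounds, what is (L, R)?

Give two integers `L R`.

Round 1 (k=42): L=210 R=71
Round 2 (k=42): L=71 R=127
Round 3 (k=1): L=127 R=193

Answer: 127 193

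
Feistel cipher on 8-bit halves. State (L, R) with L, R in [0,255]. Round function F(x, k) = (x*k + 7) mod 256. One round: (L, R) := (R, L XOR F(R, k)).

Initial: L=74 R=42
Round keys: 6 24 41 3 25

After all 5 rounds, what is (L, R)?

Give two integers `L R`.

Round 1 (k=6): L=42 R=73
Round 2 (k=24): L=73 R=245
Round 3 (k=41): L=245 R=13
Round 4 (k=3): L=13 R=219
Round 5 (k=25): L=219 R=103

Answer: 219 103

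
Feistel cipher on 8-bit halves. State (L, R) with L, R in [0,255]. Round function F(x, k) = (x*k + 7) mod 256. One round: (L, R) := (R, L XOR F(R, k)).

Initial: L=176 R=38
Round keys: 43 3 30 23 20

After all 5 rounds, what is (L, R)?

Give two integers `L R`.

Answer: 101 45

Derivation:
Round 1 (k=43): L=38 R=217
Round 2 (k=3): L=217 R=180
Round 3 (k=30): L=180 R=198
Round 4 (k=23): L=198 R=101
Round 5 (k=20): L=101 R=45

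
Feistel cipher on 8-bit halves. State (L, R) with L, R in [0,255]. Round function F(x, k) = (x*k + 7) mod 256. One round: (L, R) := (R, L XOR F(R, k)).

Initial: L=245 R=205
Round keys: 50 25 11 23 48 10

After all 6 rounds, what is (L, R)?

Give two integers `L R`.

Answer: 234 191

Derivation:
Round 1 (k=50): L=205 R=228
Round 2 (k=25): L=228 R=134
Round 3 (k=11): L=134 R=45
Round 4 (k=23): L=45 R=148
Round 5 (k=48): L=148 R=234
Round 6 (k=10): L=234 R=191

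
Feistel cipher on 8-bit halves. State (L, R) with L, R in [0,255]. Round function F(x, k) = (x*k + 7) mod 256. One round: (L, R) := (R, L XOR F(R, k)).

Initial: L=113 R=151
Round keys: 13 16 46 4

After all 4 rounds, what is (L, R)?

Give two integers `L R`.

Round 1 (k=13): L=151 R=195
Round 2 (k=16): L=195 R=160
Round 3 (k=46): L=160 R=4
Round 4 (k=4): L=4 R=183

Answer: 4 183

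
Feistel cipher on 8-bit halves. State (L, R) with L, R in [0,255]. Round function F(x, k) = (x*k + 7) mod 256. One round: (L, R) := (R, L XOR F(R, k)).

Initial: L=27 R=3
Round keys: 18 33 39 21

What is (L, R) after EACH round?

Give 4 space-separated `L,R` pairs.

Round 1 (k=18): L=3 R=38
Round 2 (k=33): L=38 R=238
Round 3 (k=39): L=238 R=111
Round 4 (k=21): L=111 R=204

Answer: 3,38 38,238 238,111 111,204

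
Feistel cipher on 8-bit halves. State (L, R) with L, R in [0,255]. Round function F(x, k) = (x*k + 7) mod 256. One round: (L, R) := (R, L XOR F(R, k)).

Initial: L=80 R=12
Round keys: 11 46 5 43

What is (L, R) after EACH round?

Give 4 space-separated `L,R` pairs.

Round 1 (k=11): L=12 R=219
Round 2 (k=46): L=219 R=109
Round 3 (k=5): L=109 R=243
Round 4 (k=43): L=243 R=181

Answer: 12,219 219,109 109,243 243,181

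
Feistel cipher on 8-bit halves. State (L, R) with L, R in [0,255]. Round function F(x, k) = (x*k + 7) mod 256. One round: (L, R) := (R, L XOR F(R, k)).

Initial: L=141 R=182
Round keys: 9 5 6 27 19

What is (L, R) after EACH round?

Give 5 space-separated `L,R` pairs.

Answer: 182,224 224,209 209,13 13,183 183,145

Derivation:
Round 1 (k=9): L=182 R=224
Round 2 (k=5): L=224 R=209
Round 3 (k=6): L=209 R=13
Round 4 (k=27): L=13 R=183
Round 5 (k=19): L=183 R=145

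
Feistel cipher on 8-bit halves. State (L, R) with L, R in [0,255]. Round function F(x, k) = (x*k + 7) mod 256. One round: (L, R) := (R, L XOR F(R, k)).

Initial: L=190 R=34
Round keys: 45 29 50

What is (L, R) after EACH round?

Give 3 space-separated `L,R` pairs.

Answer: 34,191 191,136 136,40

Derivation:
Round 1 (k=45): L=34 R=191
Round 2 (k=29): L=191 R=136
Round 3 (k=50): L=136 R=40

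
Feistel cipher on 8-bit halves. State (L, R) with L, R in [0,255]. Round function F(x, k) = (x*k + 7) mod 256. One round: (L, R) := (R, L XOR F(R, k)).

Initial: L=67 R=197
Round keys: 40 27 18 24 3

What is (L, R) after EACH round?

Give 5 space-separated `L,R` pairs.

Answer: 197,140 140,14 14,143 143,97 97,165

Derivation:
Round 1 (k=40): L=197 R=140
Round 2 (k=27): L=140 R=14
Round 3 (k=18): L=14 R=143
Round 4 (k=24): L=143 R=97
Round 5 (k=3): L=97 R=165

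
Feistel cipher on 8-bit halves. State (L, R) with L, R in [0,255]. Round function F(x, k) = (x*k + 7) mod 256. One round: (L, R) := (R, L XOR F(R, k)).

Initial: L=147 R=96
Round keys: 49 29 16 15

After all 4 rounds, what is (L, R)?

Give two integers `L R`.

Round 1 (k=49): L=96 R=244
Round 2 (k=29): L=244 R=203
Round 3 (k=16): L=203 R=67
Round 4 (k=15): L=67 R=63

Answer: 67 63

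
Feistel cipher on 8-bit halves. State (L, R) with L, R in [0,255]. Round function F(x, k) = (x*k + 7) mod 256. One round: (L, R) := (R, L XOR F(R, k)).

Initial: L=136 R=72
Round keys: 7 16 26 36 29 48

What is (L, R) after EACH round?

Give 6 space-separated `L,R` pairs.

Answer: 72,119 119,63 63,26 26,144 144,77 77,231

Derivation:
Round 1 (k=7): L=72 R=119
Round 2 (k=16): L=119 R=63
Round 3 (k=26): L=63 R=26
Round 4 (k=36): L=26 R=144
Round 5 (k=29): L=144 R=77
Round 6 (k=48): L=77 R=231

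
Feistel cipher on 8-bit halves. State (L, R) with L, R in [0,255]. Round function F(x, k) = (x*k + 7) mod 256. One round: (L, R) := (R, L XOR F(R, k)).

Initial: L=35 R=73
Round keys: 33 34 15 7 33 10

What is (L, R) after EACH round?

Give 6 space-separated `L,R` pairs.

Round 1 (k=33): L=73 R=83
Round 2 (k=34): L=83 R=68
Round 3 (k=15): L=68 R=80
Round 4 (k=7): L=80 R=115
Round 5 (k=33): L=115 R=138
Round 6 (k=10): L=138 R=24

Answer: 73,83 83,68 68,80 80,115 115,138 138,24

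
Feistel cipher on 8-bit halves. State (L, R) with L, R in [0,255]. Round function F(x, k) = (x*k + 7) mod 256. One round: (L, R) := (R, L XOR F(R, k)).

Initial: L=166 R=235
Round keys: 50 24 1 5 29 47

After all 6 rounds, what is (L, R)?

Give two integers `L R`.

Answer: 190 42

Derivation:
Round 1 (k=50): L=235 R=75
Round 2 (k=24): L=75 R=228
Round 3 (k=1): L=228 R=160
Round 4 (k=5): L=160 R=195
Round 5 (k=29): L=195 R=190
Round 6 (k=47): L=190 R=42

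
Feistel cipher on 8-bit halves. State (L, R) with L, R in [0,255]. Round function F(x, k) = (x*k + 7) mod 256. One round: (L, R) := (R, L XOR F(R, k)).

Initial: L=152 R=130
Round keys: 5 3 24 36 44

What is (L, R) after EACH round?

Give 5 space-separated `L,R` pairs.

Round 1 (k=5): L=130 R=9
Round 2 (k=3): L=9 R=160
Round 3 (k=24): L=160 R=14
Round 4 (k=36): L=14 R=95
Round 5 (k=44): L=95 R=85

Answer: 130,9 9,160 160,14 14,95 95,85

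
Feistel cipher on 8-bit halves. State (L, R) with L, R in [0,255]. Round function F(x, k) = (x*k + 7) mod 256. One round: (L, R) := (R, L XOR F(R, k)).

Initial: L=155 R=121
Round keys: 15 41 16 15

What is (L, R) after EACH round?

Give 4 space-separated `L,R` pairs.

Answer: 121,133 133,45 45,82 82,248

Derivation:
Round 1 (k=15): L=121 R=133
Round 2 (k=41): L=133 R=45
Round 3 (k=16): L=45 R=82
Round 4 (k=15): L=82 R=248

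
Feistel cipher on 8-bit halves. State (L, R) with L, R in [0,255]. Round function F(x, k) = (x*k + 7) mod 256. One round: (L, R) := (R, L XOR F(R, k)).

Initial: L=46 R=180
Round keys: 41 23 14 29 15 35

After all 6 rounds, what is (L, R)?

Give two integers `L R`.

Round 1 (k=41): L=180 R=245
Round 2 (k=23): L=245 R=190
Round 3 (k=14): L=190 R=158
Round 4 (k=29): L=158 R=83
Round 5 (k=15): L=83 R=122
Round 6 (k=35): L=122 R=230

Answer: 122 230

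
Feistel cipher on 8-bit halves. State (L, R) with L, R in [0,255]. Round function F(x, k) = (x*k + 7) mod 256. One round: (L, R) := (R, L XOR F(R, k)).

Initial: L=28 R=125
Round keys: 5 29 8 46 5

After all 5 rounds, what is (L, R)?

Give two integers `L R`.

Round 1 (k=5): L=125 R=100
Round 2 (k=29): L=100 R=38
Round 3 (k=8): L=38 R=83
Round 4 (k=46): L=83 R=215
Round 5 (k=5): L=215 R=105

Answer: 215 105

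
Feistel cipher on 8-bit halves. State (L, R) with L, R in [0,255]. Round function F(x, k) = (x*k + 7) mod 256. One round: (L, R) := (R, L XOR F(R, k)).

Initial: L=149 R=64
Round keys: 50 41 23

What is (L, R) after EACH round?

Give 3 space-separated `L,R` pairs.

Round 1 (k=50): L=64 R=18
Round 2 (k=41): L=18 R=169
Round 3 (k=23): L=169 R=36

Answer: 64,18 18,169 169,36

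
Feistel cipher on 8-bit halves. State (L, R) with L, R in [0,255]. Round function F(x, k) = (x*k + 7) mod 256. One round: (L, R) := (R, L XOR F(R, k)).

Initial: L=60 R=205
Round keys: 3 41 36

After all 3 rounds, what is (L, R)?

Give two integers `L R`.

Round 1 (k=3): L=205 R=82
Round 2 (k=41): L=82 R=228
Round 3 (k=36): L=228 R=69

Answer: 228 69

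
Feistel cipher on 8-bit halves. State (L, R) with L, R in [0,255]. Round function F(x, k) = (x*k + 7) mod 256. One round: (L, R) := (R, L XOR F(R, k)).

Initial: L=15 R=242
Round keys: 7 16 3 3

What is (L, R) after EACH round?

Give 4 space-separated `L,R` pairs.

Round 1 (k=7): L=242 R=170
Round 2 (k=16): L=170 R=85
Round 3 (k=3): L=85 R=172
Round 4 (k=3): L=172 R=94

Answer: 242,170 170,85 85,172 172,94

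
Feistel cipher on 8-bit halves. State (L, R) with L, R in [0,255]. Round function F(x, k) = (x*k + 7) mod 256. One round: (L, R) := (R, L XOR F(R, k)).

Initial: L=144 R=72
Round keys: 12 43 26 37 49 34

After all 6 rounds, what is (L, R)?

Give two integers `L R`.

Round 1 (k=12): L=72 R=247
Round 2 (k=43): L=247 R=204
Round 3 (k=26): L=204 R=72
Round 4 (k=37): L=72 R=163
Round 5 (k=49): L=163 R=114
Round 6 (k=34): L=114 R=136

Answer: 114 136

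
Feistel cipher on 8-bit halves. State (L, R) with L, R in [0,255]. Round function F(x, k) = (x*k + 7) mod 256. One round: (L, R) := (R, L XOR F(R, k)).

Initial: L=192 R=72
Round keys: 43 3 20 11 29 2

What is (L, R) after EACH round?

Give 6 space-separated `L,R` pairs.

Answer: 72,223 223,236 236,168 168,211 211,70 70,64

Derivation:
Round 1 (k=43): L=72 R=223
Round 2 (k=3): L=223 R=236
Round 3 (k=20): L=236 R=168
Round 4 (k=11): L=168 R=211
Round 5 (k=29): L=211 R=70
Round 6 (k=2): L=70 R=64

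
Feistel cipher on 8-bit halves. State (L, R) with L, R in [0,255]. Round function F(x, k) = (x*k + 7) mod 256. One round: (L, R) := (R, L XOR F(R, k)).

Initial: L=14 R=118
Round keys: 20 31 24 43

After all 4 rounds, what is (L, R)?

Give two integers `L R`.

Answer: 54 153

Derivation:
Round 1 (k=20): L=118 R=49
Round 2 (k=31): L=49 R=128
Round 3 (k=24): L=128 R=54
Round 4 (k=43): L=54 R=153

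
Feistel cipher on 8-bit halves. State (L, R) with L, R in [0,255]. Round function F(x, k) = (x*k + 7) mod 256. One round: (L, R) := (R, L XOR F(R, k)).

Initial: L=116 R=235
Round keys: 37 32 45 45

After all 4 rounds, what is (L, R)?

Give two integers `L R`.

Round 1 (k=37): L=235 R=138
Round 2 (k=32): L=138 R=172
Round 3 (k=45): L=172 R=201
Round 4 (k=45): L=201 R=240

Answer: 201 240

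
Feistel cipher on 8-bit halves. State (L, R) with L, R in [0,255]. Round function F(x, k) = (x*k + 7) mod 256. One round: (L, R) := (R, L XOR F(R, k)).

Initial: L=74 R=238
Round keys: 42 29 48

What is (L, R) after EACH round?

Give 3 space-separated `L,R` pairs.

Round 1 (k=42): L=238 R=89
Round 2 (k=29): L=89 R=242
Round 3 (k=48): L=242 R=62

Answer: 238,89 89,242 242,62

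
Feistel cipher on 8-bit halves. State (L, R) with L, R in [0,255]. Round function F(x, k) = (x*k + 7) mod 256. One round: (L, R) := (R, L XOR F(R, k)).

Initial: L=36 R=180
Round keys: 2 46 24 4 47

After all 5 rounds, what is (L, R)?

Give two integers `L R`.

Round 1 (k=2): L=180 R=75
Round 2 (k=46): L=75 R=53
Round 3 (k=24): L=53 R=180
Round 4 (k=4): L=180 R=226
Round 5 (k=47): L=226 R=49

Answer: 226 49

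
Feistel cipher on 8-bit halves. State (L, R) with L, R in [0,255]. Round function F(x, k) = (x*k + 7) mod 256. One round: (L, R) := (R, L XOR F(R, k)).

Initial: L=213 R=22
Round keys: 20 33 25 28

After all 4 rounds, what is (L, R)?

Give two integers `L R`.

Round 1 (k=20): L=22 R=106
Round 2 (k=33): L=106 R=167
Round 3 (k=25): L=167 R=60
Round 4 (k=28): L=60 R=48

Answer: 60 48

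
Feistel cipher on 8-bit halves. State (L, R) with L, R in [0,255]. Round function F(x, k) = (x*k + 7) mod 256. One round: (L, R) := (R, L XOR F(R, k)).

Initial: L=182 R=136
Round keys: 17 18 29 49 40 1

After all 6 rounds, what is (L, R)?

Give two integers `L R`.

Answer: 82 76

Derivation:
Round 1 (k=17): L=136 R=185
Round 2 (k=18): L=185 R=129
Round 3 (k=29): L=129 R=29
Round 4 (k=49): L=29 R=21
Round 5 (k=40): L=21 R=82
Round 6 (k=1): L=82 R=76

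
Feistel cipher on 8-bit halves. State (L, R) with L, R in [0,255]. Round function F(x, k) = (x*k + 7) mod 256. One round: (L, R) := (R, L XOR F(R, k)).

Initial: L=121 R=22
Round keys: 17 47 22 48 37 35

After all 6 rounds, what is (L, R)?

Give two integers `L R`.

Answer: 224 69

Derivation:
Round 1 (k=17): L=22 R=4
Round 2 (k=47): L=4 R=213
Round 3 (k=22): L=213 R=81
Round 4 (k=48): L=81 R=226
Round 5 (k=37): L=226 R=224
Round 6 (k=35): L=224 R=69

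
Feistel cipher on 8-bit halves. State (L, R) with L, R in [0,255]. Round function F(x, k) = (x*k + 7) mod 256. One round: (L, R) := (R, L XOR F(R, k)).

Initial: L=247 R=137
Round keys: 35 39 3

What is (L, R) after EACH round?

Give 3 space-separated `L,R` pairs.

Round 1 (k=35): L=137 R=53
Round 2 (k=39): L=53 R=147
Round 3 (k=3): L=147 R=245

Answer: 137,53 53,147 147,245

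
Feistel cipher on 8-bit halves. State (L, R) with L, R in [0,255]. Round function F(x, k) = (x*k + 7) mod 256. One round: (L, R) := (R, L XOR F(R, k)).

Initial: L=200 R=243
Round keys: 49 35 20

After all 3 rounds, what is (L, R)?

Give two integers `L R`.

Round 1 (k=49): L=243 R=66
Round 2 (k=35): L=66 R=254
Round 3 (k=20): L=254 R=157

Answer: 254 157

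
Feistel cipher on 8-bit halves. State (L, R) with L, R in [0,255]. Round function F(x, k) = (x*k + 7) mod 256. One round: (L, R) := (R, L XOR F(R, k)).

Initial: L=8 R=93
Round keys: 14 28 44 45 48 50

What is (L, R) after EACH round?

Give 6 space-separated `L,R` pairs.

Answer: 93,21 21,14 14,122 122,119 119,45 45,166

Derivation:
Round 1 (k=14): L=93 R=21
Round 2 (k=28): L=21 R=14
Round 3 (k=44): L=14 R=122
Round 4 (k=45): L=122 R=119
Round 5 (k=48): L=119 R=45
Round 6 (k=50): L=45 R=166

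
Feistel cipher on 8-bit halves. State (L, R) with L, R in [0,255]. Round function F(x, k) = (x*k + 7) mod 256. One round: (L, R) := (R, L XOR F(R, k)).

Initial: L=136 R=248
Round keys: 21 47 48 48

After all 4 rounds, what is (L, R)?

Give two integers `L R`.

Answer: 80 127

Derivation:
Round 1 (k=21): L=248 R=215
Round 2 (k=47): L=215 R=120
Round 3 (k=48): L=120 R=80
Round 4 (k=48): L=80 R=127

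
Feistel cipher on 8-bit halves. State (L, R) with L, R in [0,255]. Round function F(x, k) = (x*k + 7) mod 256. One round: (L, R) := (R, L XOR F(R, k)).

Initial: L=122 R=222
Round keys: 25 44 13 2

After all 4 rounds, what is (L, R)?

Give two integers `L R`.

Answer: 71 208

Derivation:
Round 1 (k=25): L=222 R=207
Round 2 (k=44): L=207 R=69
Round 3 (k=13): L=69 R=71
Round 4 (k=2): L=71 R=208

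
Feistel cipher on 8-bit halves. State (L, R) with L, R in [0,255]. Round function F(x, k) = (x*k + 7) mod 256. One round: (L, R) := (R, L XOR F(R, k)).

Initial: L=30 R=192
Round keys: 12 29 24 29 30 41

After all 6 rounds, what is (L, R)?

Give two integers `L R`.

Round 1 (k=12): L=192 R=25
Round 2 (k=29): L=25 R=28
Round 3 (k=24): L=28 R=190
Round 4 (k=29): L=190 R=145
Round 5 (k=30): L=145 R=187
Round 6 (k=41): L=187 R=107

Answer: 187 107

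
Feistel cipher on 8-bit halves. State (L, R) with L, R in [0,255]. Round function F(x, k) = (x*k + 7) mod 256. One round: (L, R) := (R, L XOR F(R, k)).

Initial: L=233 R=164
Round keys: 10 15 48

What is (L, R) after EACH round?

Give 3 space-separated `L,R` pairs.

Round 1 (k=10): L=164 R=134
Round 2 (k=15): L=134 R=69
Round 3 (k=48): L=69 R=113

Answer: 164,134 134,69 69,113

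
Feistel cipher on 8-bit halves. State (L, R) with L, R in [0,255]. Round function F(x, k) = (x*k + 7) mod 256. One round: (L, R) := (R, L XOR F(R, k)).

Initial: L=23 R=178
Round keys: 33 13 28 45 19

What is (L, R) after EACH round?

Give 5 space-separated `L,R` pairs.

Answer: 178,238 238,175 175,197 197,7 7,73

Derivation:
Round 1 (k=33): L=178 R=238
Round 2 (k=13): L=238 R=175
Round 3 (k=28): L=175 R=197
Round 4 (k=45): L=197 R=7
Round 5 (k=19): L=7 R=73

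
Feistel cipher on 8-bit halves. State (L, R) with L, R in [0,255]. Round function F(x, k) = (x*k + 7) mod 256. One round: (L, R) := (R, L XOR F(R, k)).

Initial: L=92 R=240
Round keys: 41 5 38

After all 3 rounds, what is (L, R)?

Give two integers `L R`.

Answer: 46 240

Derivation:
Round 1 (k=41): L=240 R=43
Round 2 (k=5): L=43 R=46
Round 3 (k=38): L=46 R=240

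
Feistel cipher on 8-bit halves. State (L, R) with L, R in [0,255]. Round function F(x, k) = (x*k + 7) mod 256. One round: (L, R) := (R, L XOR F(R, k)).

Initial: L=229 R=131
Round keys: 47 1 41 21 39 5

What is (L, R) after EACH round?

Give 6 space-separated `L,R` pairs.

Answer: 131,241 241,123 123,75 75,85 85,177 177,41

Derivation:
Round 1 (k=47): L=131 R=241
Round 2 (k=1): L=241 R=123
Round 3 (k=41): L=123 R=75
Round 4 (k=21): L=75 R=85
Round 5 (k=39): L=85 R=177
Round 6 (k=5): L=177 R=41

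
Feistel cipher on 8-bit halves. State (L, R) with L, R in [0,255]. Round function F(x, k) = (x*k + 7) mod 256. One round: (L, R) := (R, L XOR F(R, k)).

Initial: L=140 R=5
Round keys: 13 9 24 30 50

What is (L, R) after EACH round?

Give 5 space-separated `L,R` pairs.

Round 1 (k=13): L=5 R=196
Round 2 (k=9): L=196 R=238
Round 3 (k=24): L=238 R=147
Round 4 (k=30): L=147 R=175
Round 5 (k=50): L=175 R=166

Answer: 5,196 196,238 238,147 147,175 175,166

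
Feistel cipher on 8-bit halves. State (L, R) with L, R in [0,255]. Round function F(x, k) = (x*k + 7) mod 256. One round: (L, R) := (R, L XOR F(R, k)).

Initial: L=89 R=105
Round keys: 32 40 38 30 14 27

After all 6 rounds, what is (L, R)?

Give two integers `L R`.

Answer: 52 192

Derivation:
Round 1 (k=32): L=105 R=126
Round 2 (k=40): L=126 R=222
Round 3 (k=38): L=222 R=133
Round 4 (k=30): L=133 R=67
Round 5 (k=14): L=67 R=52
Round 6 (k=27): L=52 R=192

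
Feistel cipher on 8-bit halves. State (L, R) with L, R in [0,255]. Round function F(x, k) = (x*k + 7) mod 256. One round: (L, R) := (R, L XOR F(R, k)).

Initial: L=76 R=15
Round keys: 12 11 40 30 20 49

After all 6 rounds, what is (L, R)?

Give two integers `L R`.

Answer: 127 138

Derivation:
Round 1 (k=12): L=15 R=247
Round 2 (k=11): L=247 R=171
Round 3 (k=40): L=171 R=72
Round 4 (k=30): L=72 R=220
Round 5 (k=20): L=220 R=127
Round 6 (k=49): L=127 R=138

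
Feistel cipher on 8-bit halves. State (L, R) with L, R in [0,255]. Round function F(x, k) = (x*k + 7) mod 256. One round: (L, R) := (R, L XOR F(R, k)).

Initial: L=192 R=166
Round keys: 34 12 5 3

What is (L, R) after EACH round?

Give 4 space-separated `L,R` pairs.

Round 1 (k=34): L=166 R=211
Round 2 (k=12): L=211 R=77
Round 3 (k=5): L=77 R=91
Round 4 (k=3): L=91 R=85

Answer: 166,211 211,77 77,91 91,85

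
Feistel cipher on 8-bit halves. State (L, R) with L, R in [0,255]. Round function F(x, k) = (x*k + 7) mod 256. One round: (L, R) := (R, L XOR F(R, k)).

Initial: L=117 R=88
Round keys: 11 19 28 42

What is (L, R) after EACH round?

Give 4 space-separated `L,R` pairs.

Answer: 88,186 186,141 141,201 201,140

Derivation:
Round 1 (k=11): L=88 R=186
Round 2 (k=19): L=186 R=141
Round 3 (k=28): L=141 R=201
Round 4 (k=42): L=201 R=140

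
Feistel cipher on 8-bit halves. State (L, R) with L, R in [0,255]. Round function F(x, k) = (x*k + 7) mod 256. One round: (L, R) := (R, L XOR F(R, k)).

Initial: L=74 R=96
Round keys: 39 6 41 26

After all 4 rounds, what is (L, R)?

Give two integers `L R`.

Round 1 (k=39): L=96 R=237
Round 2 (k=6): L=237 R=245
Round 3 (k=41): L=245 R=169
Round 4 (k=26): L=169 R=196

Answer: 169 196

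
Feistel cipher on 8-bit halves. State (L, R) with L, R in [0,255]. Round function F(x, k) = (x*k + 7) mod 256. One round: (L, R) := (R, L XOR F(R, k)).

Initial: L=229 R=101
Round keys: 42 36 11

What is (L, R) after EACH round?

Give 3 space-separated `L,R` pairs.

Round 1 (k=42): L=101 R=124
Round 2 (k=36): L=124 R=18
Round 3 (k=11): L=18 R=177

Answer: 101,124 124,18 18,177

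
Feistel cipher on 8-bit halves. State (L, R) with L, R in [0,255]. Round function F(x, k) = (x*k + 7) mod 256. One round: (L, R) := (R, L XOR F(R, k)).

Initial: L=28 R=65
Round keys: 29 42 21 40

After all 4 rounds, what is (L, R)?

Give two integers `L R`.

Answer: 77 249

Derivation:
Round 1 (k=29): L=65 R=120
Round 2 (k=42): L=120 R=246
Round 3 (k=21): L=246 R=77
Round 4 (k=40): L=77 R=249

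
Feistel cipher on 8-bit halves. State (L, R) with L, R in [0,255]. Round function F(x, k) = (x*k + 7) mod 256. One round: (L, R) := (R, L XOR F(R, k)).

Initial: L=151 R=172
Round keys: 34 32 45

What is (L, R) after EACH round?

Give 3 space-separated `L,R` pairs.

Answer: 172,72 72,171 171,94

Derivation:
Round 1 (k=34): L=172 R=72
Round 2 (k=32): L=72 R=171
Round 3 (k=45): L=171 R=94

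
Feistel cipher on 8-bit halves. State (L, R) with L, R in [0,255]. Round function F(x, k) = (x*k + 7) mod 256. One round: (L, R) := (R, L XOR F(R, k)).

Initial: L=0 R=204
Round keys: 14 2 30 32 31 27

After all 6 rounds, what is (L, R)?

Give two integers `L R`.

Answer: 35 86

Derivation:
Round 1 (k=14): L=204 R=47
Round 2 (k=2): L=47 R=169
Round 3 (k=30): L=169 R=250
Round 4 (k=32): L=250 R=238
Round 5 (k=31): L=238 R=35
Round 6 (k=27): L=35 R=86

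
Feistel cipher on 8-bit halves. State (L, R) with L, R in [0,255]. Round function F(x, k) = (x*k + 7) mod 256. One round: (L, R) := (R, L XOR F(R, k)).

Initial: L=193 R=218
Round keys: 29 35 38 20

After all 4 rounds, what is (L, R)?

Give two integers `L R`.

Answer: 157 254

Derivation:
Round 1 (k=29): L=218 R=120
Round 2 (k=35): L=120 R=181
Round 3 (k=38): L=181 R=157
Round 4 (k=20): L=157 R=254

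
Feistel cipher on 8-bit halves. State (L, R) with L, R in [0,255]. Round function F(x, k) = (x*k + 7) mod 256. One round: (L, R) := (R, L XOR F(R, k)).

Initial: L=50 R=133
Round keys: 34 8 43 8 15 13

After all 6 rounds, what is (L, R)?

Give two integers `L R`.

Answer: 76 78

Derivation:
Round 1 (k=34): L=133 R=131
Round 2 (k=8): L=131 R=154
Round 3 (k=43): L=154 R=102
Round 4 (k=8): L=102 R=173
Round 5 (k=15): L=173 R=76
Round 6 (k=13): L=76 R=78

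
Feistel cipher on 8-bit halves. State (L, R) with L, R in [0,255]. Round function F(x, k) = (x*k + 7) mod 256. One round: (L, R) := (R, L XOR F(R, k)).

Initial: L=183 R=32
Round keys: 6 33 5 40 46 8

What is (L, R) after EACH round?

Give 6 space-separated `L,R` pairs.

Answer: 32,112 112,87 87,202 202,192 192,77 77,175

Derivation:
Round 1 (k=6): L=32 R=112
Round 2 (k=33): L=112 R=87
Round 3 (k=5): L=87 R=202
Round 4 (k=40): L=202 R=192
Round 5 (k=46): L=192 R=77
Round 6 (k=8): L=77 R=175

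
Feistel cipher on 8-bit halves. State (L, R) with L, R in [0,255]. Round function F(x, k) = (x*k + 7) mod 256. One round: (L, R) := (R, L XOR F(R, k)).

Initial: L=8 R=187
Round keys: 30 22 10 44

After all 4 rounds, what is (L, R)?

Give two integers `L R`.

Answer: 154 169

Derivation:
Round 1 (k=30): L=187 R=249
Round 2 (k=22): L=249 R=214
Round 3 (k=10): L=214 R=154
Round 4 (k=44): L=154 R=169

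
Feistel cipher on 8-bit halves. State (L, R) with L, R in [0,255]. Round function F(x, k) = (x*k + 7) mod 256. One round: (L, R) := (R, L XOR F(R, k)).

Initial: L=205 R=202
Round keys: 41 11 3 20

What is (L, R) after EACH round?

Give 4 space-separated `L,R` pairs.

Answer: 202,172 172,161 161,70 70,222

Derivation:
Round 1 (k=41): L=202 R=172
Round 2 (k=11): L=172 R=161
Round 3 (k=3): L=161 R=70
Round 4 (k=20): L=70 R=222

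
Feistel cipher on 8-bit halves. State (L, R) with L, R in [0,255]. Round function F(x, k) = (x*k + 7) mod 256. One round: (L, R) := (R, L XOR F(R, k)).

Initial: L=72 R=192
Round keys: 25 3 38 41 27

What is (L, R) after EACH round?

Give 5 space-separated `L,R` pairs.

Round 1 (k=25): L=192 R=143
Round 2 (k=3): L=143 R=116
Round 3 (k=38): L=116 R=176
Round 4 (k=41): L=176 R=67
Round 5 (k=27): L=67 R=168

Answer: 192,143 143,116 116,176 176,67 67,168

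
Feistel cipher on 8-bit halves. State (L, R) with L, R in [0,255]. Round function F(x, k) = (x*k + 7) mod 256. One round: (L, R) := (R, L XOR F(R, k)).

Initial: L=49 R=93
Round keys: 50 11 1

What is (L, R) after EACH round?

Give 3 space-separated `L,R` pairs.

Answer: 93,0 0,90 90,97

Derivation:
Round 1 (k=50): L=93 R=0
Round 2 (k=11): L=0 R=90
Round 3 (k=1): L=90 R=97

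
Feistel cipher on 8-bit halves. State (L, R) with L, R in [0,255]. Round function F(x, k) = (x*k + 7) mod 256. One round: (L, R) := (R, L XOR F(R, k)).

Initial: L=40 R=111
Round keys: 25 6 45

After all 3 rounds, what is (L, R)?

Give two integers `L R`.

Round 1 (k=25): L=111 R=246
Round 2 (k=6): L=246 R=164
Round 3 (k=45): L=164 R=45

Answer: 164 45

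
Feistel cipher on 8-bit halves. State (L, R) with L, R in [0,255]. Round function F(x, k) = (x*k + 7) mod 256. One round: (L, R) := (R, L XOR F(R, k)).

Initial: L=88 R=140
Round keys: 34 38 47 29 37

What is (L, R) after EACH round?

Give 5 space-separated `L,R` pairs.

Round 1 (k=34): L=140 R=199
Round 2 (k=38): L=199 R=29
Round 3 (k=47): L=29 R=157
Round 4 (k=29): L=157 R=205
Round 5 (k=37): L=205 R=53

Answer: 140,199 199,29 29,157 157,205 205,53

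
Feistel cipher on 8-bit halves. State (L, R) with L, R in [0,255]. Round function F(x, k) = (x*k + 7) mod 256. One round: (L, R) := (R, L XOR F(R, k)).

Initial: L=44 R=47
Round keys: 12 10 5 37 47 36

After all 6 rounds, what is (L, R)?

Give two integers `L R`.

Answer: 54 248

Derivation:
Round 1 (k=12): L=47 R=23
Round 2 (k=10): L=23 R=194
Round 3 (k=5): L=194 R=198
Round 4 (k=37): L=198 R=103
Round 5 (k=47): L=103 R=54
Round 6 (k=36): L=54 R=248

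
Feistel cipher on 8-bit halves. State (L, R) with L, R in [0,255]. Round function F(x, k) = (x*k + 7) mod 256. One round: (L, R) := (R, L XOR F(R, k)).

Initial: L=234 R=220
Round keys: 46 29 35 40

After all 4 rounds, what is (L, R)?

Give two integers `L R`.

Round 1 (k=46): L=220 R=101
Round 2 (k=29): L=101 R=164
Round 3 (k=35): L=164 R=22
Round 4 (k=40): L=22 R=211

Answer: 22 211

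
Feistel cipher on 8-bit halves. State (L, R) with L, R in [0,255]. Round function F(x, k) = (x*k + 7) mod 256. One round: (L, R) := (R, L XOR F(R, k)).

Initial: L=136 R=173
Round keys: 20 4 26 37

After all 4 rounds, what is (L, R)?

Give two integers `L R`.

Answer: 80 41

Derivation:
Round 1 (k=20): L=173 R=3
Round 2 (k=4): L=3 R=190
Round 3 (k=26): L=190 R=80
Round 4 (k=37): L=80 R=41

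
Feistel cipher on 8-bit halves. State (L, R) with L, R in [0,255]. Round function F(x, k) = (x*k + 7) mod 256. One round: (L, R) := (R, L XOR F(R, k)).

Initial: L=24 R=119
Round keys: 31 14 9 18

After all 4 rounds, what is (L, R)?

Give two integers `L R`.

Answer: 175 149

Derivation:
Round 1 (k=31): L=119 R=104
Round 2 (k=14): L=104 R=192
Round 3 (k=9): L=192 R=175
Round 4 (k=18): L=175 R=149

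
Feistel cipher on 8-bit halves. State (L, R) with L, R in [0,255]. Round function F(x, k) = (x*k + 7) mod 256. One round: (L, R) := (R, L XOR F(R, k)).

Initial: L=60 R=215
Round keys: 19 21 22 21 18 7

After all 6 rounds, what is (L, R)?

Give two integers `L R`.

Answer: 92 33

Derivation:
Round 1 (k=19): L=215 R=192
Round 2 (k=21): L=192 R=16
Round 3 (k=22): L=16 R=167
Round 4 (k=21): L=167 R=170
Round 5 (k=18): L=170 R=92
Round 6 (k=7): L=92 R=33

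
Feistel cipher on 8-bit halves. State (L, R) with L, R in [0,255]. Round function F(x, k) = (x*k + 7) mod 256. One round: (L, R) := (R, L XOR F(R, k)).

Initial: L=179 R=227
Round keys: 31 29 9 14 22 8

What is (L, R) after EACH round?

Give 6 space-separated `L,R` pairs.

Answer: 227,55 55,161 161,135 135,200 200,176 176,79

Derivation:
Round 1 (k=31): L=227 R=55
Round 2 (k=29): L=55 R=161
Round 3 (k=9): L=161 R=135
Round 4 (k=14): L=135 R=200
Round 5 (k=22): L=200 R=176
Round 6 (k=8): L=176 R=79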